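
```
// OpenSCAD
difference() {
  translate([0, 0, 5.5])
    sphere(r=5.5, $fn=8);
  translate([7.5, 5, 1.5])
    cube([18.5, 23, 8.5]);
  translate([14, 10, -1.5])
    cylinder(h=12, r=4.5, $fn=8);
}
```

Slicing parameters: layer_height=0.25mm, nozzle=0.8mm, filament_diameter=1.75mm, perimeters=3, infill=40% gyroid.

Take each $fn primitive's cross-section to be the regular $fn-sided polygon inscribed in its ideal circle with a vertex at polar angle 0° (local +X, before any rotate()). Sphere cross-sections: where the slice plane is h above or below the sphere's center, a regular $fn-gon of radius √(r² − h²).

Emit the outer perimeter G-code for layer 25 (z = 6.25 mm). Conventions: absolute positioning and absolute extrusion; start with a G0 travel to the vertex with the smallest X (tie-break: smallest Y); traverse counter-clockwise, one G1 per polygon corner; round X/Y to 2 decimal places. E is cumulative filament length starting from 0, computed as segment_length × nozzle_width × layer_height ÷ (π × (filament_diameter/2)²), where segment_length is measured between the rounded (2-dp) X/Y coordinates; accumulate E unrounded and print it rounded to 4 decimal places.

At z = 6.25 mm: the r=5.5 sphere contributes a regular 8-gon of circumradius √(5.5²−0.75²) = 5.449; the 18.5×23 cube at (7.5, 5) contributes its full rectangle; the r=4.5 cylinder at (14, 10) contributes a regular 8-gon of circumradius 4.5; Subtracting the remaining from the first: starting from the r=5.5 sphere, the 18.5×23 cube at (7.5, 5) misses the remaining region (no effect); the r=4.5 cylinder at (14, 10) misses the remaining region (no effect) — 1 connected region. The outline is a single polygon with 8 vertices. Extrusion per mm of travel: 0.8 × 0.25 / (π × 0.875²) = 0.083150. Accumulating E over each segment gives final E = 2.7734.

G0 X-5.45 Y0.00 Z6.25
G1 X-3.85 Y-3.85 E0.3467
G1 X0.00 Y-5.45 E0.6933
G1 X3.85 Y-3.85 E1.0400
G1 X5.45 Y0.00 E1.3867
G1 X3.85 Y3.85 E1.7334
G1 X0.00 Y5.45 E2.0800
G1 X-3.85 Y3.85 E2.4267
G1 X-5.45 Y0.00 E2.7734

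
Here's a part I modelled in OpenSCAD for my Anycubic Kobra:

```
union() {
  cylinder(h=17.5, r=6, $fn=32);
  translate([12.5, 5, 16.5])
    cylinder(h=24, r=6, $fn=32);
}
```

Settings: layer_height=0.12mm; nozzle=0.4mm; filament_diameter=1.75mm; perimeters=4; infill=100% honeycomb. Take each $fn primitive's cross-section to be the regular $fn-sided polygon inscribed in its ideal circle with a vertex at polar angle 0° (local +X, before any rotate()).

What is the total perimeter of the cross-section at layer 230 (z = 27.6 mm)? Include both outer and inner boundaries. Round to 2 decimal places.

At z = 27.6 mm: the cylinder does not reach this height (z outside [0, 17.5]); the r=6 cylinder at (12.5, 5) contributes a regular 32-gon of circumradius 6 (perimeter = 2·32·6.000·sin(180°/32) = 37.64 mm); Merging all regions: only the r=6 cylinder at (12.5, 5) is present, so the union is just that shape — boundary = 37.64 mm. Overall, the cross-section is a single solid region. Total boundary length (outer) = 37.64 mm.

37.64 mm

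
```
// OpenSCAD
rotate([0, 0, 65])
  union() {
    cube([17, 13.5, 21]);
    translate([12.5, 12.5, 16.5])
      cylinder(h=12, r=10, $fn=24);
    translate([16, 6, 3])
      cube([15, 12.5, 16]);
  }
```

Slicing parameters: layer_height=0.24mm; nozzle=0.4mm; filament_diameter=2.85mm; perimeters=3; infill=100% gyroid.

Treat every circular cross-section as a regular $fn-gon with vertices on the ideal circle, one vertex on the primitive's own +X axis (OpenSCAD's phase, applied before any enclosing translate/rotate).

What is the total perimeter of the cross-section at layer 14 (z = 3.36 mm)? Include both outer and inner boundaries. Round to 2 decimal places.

99.00 mm

At z = 3.36 mm: the cube (footprint 17×13.5) is included at this height (perimeter 61.00 mm); the cylinder at (12.5, 12.5) is absent (z outside [16.5, 28.5]); the cube at (16, 6) is present — its section is the full 15×12.5 rectangle (perimeter 55.00 mm); Combining (union): the regions partially overlap (shared area 7.50 mm²), so the edge portions inside another operand are dropped and the merged outline is re-measured after clipping — boundary = 99.00 mm; (rotated 65° about Z; rotation is an isometry so areas/perimeters/island counts are preserved). Overall, the cross-section is a single solid region. Total boundary length (outer) = 99.00 mm.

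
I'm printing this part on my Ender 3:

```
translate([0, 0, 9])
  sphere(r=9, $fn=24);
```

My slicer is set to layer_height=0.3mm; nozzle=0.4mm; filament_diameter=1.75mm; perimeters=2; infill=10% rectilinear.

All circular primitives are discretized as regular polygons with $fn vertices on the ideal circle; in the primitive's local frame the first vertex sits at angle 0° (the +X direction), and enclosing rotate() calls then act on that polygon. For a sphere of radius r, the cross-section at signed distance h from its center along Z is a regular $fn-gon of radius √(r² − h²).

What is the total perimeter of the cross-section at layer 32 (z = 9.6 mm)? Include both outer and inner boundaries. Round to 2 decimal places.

56.26 mm

At z = 9.6 mm: the r=9 sphere slices to a regular 24-gon of circumradius 8.980 (√(r²−h²) with h=0.6 from center) (perimeter = 2·24·8.980·sin(180°/24) = 56.26 mm). Overall, the cross-section is a single solid region. Total boundary length (outer) = 56.26 mm.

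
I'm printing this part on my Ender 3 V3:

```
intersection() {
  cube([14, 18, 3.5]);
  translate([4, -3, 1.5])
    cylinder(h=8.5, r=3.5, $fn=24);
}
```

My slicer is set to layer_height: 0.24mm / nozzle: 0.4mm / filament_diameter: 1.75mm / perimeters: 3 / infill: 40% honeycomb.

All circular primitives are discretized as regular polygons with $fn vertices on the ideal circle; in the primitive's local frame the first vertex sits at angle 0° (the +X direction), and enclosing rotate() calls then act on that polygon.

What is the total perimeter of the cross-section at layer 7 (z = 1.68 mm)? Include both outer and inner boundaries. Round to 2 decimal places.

7.34 mm

At z = 1.68 mm: the cube (footprint 14×18) is included at this height (perimeter 64.00 mm); the r=3.5 cylinder at (4, -3) gives a regular 24-gon of circumradius 3.5 (constant along its height) (perimeter = 2·24·3.500·sin(180°/24) = 21.93 mm); After intersecting: the r=3.5 cylinder at (4, -3) partially overlaps the 14×18 cube; clipping to the common part keeps 1.15 mm² — boundary = 7.34 mm. Overall, the cross-section is a single solid region. Total boundary length (outer) = 7.34 mm.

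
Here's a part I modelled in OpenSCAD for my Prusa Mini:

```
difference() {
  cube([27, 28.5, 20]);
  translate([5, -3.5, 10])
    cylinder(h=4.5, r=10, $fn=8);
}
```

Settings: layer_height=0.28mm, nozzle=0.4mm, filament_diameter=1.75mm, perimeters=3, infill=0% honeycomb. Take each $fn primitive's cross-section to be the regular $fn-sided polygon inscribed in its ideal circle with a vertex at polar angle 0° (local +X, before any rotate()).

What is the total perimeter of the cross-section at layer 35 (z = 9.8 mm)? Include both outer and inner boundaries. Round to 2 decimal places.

111.00 mm

At z = 9.8 mm: the cube (footprint 27×28.5) is included at this height (perimeter 111.00 mm); the cylinder at (5, -3.5) is not intersected at this z (z outside [10, 14.5]); Subtracting the remaining from the first: none of the subtracted shapes is present at this height, so the 27×28.5 cube is unchanged — boundary = 111.00 mm. Overall, the cross-section is a single solid region. Total boundary length (outer) = 111.00 mm.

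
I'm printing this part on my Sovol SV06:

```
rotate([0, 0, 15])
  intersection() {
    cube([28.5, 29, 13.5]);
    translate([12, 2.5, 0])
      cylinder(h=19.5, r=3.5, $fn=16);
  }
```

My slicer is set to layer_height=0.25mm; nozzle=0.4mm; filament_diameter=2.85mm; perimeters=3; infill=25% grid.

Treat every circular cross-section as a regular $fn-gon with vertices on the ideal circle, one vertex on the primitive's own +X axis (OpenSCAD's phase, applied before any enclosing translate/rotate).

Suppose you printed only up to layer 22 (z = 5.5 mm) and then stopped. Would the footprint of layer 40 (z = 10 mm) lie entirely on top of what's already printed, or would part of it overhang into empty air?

entirely on top

Compare the two slices. At z = 5.5: the 28.5×29 cube contributes its full rectangle (area 826.50 mm²); the r=3.5 cylinder at (12, 2.5) contributes a regular 16-gon of circumradius 3.5 (area = (16/2)·3.500²·sin(360°/16) = 37.50 mm²); Keeping only the common overlap: the r=3.5 cylinder at (12, 2.5) partially overlaps the 28.5×29 cube; clipping to the common part keeps 34.38 mm² — area = 34.38 mm²; (whole slice rotated 15° about Z — lengths, areas and connectivity unchanged). At z = 10: the cube is present — its section is the full 28.5×29 rectangle (area 826.50 mm²); the r=3.5 cylinder at (12, 2.5) gives a regular 16-gon of circumradius 3.5 (constant along its height) (area = (16/2)·3.500²·sin(360°/16) = 37.50 mm²); Taking the intersection: the r=3.5 cylinder at (12, 2.5) partially overlaps the 28.5×29 cube; clipping to the common part keeps 34.38 mm² — area = 34.38 mm²; (rotated 15° about Z; rotation is an isometry so areas/perimeters/island counts are preserved). Checking containment: the cross-section at z = 10 is a subset of the cross-section at z = 5.5.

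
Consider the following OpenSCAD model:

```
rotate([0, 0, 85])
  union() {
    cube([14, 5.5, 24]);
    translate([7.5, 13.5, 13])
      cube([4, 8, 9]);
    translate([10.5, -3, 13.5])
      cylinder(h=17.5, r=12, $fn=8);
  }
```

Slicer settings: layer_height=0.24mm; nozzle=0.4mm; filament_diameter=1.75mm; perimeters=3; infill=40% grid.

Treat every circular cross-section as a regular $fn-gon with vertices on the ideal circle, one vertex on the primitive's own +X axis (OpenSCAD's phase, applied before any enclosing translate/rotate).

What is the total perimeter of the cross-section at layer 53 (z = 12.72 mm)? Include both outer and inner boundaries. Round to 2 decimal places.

At z = 12.72 mm: the 14×5.5 cube contributes its full rectangle (perimeter 39.00 mm); the cube at (7.5, 13.5) is absent (z outside [13, 22]); the cylinder at (10.5, -3) is absent (z outside [13.5, 31]); Merging all regions: only the 14×5.5 cube is present, so the union is just that shape — boundary = 39.00 mm; (whole slice rotated 85° about Z — lengths, areas and connectivity unchanged). Overall, the cross-section is a single solid region. Total boundary length (outer) = 39.00 mm.

39.00 mm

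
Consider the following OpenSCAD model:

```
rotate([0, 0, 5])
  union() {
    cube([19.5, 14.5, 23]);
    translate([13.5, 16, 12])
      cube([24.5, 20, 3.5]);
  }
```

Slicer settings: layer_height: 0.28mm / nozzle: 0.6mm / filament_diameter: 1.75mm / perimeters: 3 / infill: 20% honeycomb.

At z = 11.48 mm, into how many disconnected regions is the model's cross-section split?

1

At z = 11.48 mm: the cube (footprint 19.5×14.5) is included at this height; the cube at (13.5, 16) is not intersected at this z (z outside [12, 15.5]); Combining (union): only the 19.5×14.5 cube is present, so the union is just that shape — 1 connected region; (whole slice rotated 5° about Z — lengths, areas and connectivity unchanged). The result has 1 disconnected region.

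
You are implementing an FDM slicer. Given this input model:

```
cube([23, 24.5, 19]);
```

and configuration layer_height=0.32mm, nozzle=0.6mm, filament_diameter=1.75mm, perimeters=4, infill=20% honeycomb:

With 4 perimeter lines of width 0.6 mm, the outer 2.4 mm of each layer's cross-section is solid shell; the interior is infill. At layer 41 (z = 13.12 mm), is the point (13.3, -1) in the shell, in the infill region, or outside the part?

At z = 13.12 mm: the 23×24.5 cube contributes its full rectangle. Overall, the cross-section is a single solid region. The nearest boundary edge runs (0.00, 0.00)→(23.00, 0.00); distance from the point to it = 1.00 mm. The point is not inside any of the regions above, so it lies outside the cross-section (1.00 mm from the nearest boundary).

outside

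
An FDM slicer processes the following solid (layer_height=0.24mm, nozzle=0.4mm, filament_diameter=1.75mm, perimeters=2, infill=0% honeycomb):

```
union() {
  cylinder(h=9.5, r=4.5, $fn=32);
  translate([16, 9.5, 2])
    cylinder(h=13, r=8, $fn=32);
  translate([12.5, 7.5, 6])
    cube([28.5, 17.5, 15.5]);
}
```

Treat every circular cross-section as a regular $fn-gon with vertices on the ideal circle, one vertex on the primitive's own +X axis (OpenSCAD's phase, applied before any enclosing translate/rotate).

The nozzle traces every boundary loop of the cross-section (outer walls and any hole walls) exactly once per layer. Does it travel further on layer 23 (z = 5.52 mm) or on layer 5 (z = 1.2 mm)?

Layer 23 (z = 5.52): the r=4.5 cylinder contributes a regular 32-gon of circumradius 4.5 (perimeter = 2·32·4.500·sin(180°/32) = 28.23 mm); the cylinder at (16, 9.5): section is a regular 32-gon, circumradius r=8 (perimeter = 2·32·8.000·sin(180°/32) = 50.18 mm); the cube at (12.5, 7.5) does not reach this height (z outside [6, 21.5]); Combining (union): the 2 present regions are separate (no shared area or edge), so areas and boundary lengths simply add and each stays a separate island — boundary = 78.41 mm. So its perimeter = 78.41 mm. Layer 5 (z = 1.2): the r=4.5 cylinder gives a regular 32-gon of circumradius 4.5 (constant along its height) (perimeter = 2·32·4.500·sin(180°/32) = 28.23 mm); the cylinder at (16, 9.5) does not reach this height (z outside [2, 15]); the cube at (12.5, 7.5) is not intersected at this z (z outside [6, 21.5]); Merging all regions: only the r=4.5 cylinder is present, so the union is just that shape — boundary = 28.23 mm. So its perimeter = 28.23 mm. Layer 23 is larger (78.41 vs 28.23 mm).

layer 23 (z = 5.52 mm)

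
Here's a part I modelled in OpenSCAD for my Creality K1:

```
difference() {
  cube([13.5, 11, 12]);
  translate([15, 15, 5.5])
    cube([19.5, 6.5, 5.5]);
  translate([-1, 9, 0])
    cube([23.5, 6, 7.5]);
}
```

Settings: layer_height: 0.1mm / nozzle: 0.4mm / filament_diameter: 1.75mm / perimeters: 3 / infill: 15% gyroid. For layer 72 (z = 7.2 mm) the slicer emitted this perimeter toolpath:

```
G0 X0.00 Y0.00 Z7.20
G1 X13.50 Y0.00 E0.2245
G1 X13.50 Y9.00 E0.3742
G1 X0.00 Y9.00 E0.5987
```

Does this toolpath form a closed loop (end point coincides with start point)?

no

Start point (G0): (0.00, 0.00). End point (last G1): the path does not return to the start — open.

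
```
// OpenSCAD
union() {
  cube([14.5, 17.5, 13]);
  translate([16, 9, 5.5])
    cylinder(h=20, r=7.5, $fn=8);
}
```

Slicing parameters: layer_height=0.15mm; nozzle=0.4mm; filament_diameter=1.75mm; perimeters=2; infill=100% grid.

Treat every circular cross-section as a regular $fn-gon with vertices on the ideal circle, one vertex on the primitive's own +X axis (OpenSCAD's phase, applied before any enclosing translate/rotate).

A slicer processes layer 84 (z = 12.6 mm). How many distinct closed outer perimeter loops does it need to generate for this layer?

1

At z = 12.6 mm: the cube (footprint 14.5×17.5) is included at this height; the r=7.5 cylinder at (16, 9) contributes a regular 8-gon of circumradius 7.5; Taking the union: the regions partially overlap (shared area 57.98 mm²), so overlapping operands fuse into one piece — 1 connected region. The result has 1 disconnected region.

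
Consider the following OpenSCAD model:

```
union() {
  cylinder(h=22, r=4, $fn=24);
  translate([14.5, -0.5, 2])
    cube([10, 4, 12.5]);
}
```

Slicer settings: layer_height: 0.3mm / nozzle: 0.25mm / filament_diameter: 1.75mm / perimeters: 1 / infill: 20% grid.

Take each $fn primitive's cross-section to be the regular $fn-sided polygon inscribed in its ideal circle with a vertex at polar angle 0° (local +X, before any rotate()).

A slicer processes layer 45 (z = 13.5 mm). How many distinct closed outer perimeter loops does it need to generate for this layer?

At z = 13.5 mm: the r=4 cylinder contributes a regular 24-gon of circumradius 4; the cube at (14.5, -0.5) is present — its section is the full 10×4 rectangle; Taking the union: the 2 present regions are separate (no shared area or edge), so areas and boundary lengths simply add and each stays a separate island — 2 connected regions. The result has 2 disconnected regions.

2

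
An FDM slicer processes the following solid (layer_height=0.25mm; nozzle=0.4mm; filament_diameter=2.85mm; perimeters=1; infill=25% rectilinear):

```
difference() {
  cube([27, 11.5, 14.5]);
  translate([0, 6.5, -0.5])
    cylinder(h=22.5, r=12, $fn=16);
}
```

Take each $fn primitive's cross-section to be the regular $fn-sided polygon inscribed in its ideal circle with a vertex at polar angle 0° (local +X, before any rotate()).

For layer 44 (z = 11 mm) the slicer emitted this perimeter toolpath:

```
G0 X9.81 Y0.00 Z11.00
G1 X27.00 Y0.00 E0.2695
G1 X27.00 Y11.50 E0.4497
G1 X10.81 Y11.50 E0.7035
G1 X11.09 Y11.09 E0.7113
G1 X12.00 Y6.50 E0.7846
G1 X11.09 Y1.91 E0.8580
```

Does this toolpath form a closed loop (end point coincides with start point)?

Start point (G0): (9.81, 0.00). End point (last G1): the path does not return to the start — open.

no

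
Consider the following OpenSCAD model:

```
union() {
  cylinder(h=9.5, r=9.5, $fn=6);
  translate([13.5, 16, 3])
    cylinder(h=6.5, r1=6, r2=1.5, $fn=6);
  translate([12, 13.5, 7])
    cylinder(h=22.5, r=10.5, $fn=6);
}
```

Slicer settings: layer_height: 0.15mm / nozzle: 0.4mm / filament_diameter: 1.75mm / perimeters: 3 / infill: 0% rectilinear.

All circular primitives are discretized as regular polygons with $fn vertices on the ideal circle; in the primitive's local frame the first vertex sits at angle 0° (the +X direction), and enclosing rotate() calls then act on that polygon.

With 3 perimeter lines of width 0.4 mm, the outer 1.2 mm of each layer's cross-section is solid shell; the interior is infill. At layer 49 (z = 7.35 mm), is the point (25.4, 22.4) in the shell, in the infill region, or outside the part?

At z = 7.35 mm: the r=9.5 cylinder gives a regular 6-gon of circumradius 9.5 (constant along its height); the cone at (13.5, 16) (r1=6→r2=1.5) has section circumradius 2.988 here — a regular 6-gon; the r=10.5 cylinder at (12, 13.5) contributes a regular 6-gon of circumradius 10.5; Taking the union: the regions partially overlap (shared area 23.99 mm²), so overlapping operands fuse into one piece — 1 connected region. Overall, the cross-section is a single solid region. The nearest boundary edge runs (17.25, 22.59)→(22.50, 13.50); distance from the point to it = 6.96 mm. The point is not inside any of the regions above, so it lies outside the cross-section (6.96 mm from the nearest boundary).

outside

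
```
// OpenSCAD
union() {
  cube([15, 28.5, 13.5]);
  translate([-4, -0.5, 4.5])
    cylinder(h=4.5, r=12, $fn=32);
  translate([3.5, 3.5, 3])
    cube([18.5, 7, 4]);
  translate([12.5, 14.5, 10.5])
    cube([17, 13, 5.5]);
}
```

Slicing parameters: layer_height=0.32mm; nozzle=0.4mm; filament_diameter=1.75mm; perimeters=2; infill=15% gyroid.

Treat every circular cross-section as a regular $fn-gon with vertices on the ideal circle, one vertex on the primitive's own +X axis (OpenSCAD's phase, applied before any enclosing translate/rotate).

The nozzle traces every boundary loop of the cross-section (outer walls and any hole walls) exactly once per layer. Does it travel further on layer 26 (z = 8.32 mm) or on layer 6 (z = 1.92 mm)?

layer 26 (z = 8.32 mm)

Layer 26 (z = 8.32): the cube is present — its section is the full 15×28.5 rectangle (perimeter 87.00 mm); the cylinder at (-4, -0.5): section is a regular 32-gon, circumradius r=12 (perimeter = 2·32·12.000·sin(180°/32) = 75.28 mm); the cube at (3.5, 3.5) is not intersected at this z (z outside [3, 7]); the cube at (12.5, 14.5) does not reach this height (z outside [10.5, 16]); Merging all regions: the regions partially overlap (shared area 61.45 mm²), so the edge portions inside another operand are dropped and the merged outline is re-measured after clipping — boundary = 129.33 mm. So its perimeter = 129.33 mm. Layer 6 (z = 1.92): the cube is present — its section is the full 15×28.5 rectangle (perimeter 87.00 mm); the cylinder at (-4, -0.5) does not reach this height (z outside [4.5, 9]); the cube at (3.5, 3.5) does not reach this height (z outside [3, 7]); the cube at (12.5, 14.5) is absent (z outside [10.5, 16]); Merging all regions: only the 15×28.5 cube is present, so the union is just that shape — boundary = 87.00 mm. So its perimeter = 87.00 mm. Layer 26 is larger (129.33 vs 87.00 mm).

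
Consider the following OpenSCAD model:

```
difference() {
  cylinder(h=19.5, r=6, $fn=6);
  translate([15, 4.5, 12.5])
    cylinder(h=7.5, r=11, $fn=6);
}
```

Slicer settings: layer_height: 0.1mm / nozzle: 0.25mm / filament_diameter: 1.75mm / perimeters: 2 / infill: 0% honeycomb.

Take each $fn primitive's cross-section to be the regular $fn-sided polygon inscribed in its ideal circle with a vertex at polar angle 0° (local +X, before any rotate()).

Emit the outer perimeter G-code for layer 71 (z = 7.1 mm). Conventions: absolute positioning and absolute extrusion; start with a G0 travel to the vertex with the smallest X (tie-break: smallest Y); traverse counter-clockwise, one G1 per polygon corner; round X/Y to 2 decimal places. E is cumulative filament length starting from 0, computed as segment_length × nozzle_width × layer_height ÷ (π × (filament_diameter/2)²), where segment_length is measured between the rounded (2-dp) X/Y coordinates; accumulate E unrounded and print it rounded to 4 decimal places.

At z = 7.1 mm: the cylinder: section is a regular 6-gon, circumradius r=6; the cylinder at (15, 4.5) does not reach this height (z outside [12.5, 20]); Subtracting the remaining from the first: none of the subtracted shapes is present at this height, so the r=6 cylinder is unchanged — 1 connected region. The outline is a single polygon with 6 vertices. Extrusion per mm of travel: 0.25 × 0.1 / (π × 0.875²) = 0.010394. Accumulating E over each segment gives final E = 0.3743.

G0 X-6.00 Y0.00 Z7.10
G1 X-3.00 Y-5.20 E0.0624
G1 X3.00 Y-5.20 E0.1248
G1 X6.00 Y0.00 E0.1872
G1 X3.00 Y5.20 E0.2496
G1 X-3.00 Y5.20 E0.3119
G1 X-6.00 Y0.00 E0.3743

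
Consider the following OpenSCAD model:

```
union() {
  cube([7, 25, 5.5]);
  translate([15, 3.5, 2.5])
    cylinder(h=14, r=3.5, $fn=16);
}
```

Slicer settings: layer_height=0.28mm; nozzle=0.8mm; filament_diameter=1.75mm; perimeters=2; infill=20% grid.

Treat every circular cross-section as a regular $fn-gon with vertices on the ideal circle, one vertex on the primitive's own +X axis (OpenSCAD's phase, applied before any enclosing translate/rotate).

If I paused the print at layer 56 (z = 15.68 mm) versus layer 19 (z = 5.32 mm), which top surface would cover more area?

layer 19 (z = 5.32 mm)

Layer 56 (z = 15.68): the cube is absent (z outside [0, 5.5]); the r=3.5 cylinder at (15, 3.5) contributes a regular 16-gon of circumradius 3.5 (area = (16/2)·3.500²·sin(360°/16) = 37.50 mm²); Merging all regions: only the r=3.5 cylinder at (15, 3.5) is present, so the union is just that shape — area = 37.50 mm². So its area = 37.50 mm². Layer 19 (z = 5.32): the cube is present — its section is the full 7×25 rectangle (area 175.00 mm²); the cylinder at (15, 3.5): section is a regular 16-gon, circumradius r=3.5 (area = (16/2)·3.500²·sin(360°/16) = 37.50 mm²); Taking the union: the 2 present regions are separate (no shared area or edge), so areas and boundary lengths simply add and each stays a separate island — area = 212.50 mm². So its area = 212.50 mm². Layer 19 is larger (212.50 vs 37.50 mm²).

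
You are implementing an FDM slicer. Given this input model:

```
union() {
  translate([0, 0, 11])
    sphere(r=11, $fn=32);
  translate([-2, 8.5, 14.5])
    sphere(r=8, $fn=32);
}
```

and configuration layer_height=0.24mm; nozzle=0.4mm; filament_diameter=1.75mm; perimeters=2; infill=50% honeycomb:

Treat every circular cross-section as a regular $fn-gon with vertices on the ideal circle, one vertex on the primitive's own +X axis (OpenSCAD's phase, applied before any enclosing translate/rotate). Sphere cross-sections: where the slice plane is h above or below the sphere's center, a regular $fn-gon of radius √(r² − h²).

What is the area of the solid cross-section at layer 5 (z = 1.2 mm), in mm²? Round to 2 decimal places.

77.91 mm²

At z = 1.2 mm: the r=11 sphere contributes a regular 32-gon of circumradius √(11²−9.8²) = 4.996 (area = (32/2)·4.996²·sin(360°/32) = 77.91 mm²); the sphere at (-2, 8.5) is absent (|z−center|=13.300 > r=8); Combining (union): only the r=11 sphere is present, so the union is just that shape — area = 77.91 mm². Overall, the cross-section is a single solid region. Net area = 77.91 mm².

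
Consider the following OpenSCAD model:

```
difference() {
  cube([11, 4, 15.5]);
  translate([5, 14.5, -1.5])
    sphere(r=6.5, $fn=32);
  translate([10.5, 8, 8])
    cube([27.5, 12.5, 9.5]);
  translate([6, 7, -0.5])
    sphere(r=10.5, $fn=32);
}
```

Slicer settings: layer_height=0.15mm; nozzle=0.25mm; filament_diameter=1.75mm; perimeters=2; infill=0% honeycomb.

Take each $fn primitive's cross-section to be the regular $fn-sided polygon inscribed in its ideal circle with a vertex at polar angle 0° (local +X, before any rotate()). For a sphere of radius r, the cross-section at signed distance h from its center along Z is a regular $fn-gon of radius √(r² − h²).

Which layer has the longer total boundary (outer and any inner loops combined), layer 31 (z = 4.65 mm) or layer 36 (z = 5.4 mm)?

Layer 31 (z = 4.65): the 11×4 cube contributes its full rectangle (perimeter 30.00 mm); the sphere at (5, 14.5): section is a regular 32-gon, circumradius = √(r²−h²) = √(6.5²−6.15²) = 2.104 (perimeter = 2·32·2.104·sin(180°/32) = 13.20 mm); the cube at (10.5, 8) is absent (z outside [8, 17.5]); the r=10.5 sphere at (6, 7) contributes a regular 32-gon of circumradius √(10.5²−5.15²) = 9.150 (perimeter = 2·32·9.150·sin(180°/32) = 57.40 mm); Taking the first minus the rest: starting from the 11×4 cube, the r=6.5 sphere at (5, 14.5) misses the remaining region (no effect); the r=10.5 sphere at (6, 7) partially overlaps it — only the 43.99 mm² overlap (of its 261.35 mm²) is removed, clipping the outline — boundary = 0.55 mm. So its perimeter = 0.55 mm. Layer 36 (z = 5.4): the cube (footprint 11×4) is included at this height (perimeter 30.00 mm); the sphere at (5, 14.5) is not intersected at this z (|z−center|=6.900 > r=6.5); the cube at (10.5, 8) is absent (z outside [8, 17.5]); the r=10.5 sphere at (6, 7) slices to a regular 32-gon of circumradius 8.686 (√(r²−h²) with h=5.9 from center) (perimeter = 2·32·8.686·sin(180°/32) = 54.49 mm); Taking the first minus the rest: starting from the 11×4 cube, the r=10.5 sphere at (6, 7) partially overlaps it — only the 43.66 mm² overlap (of its 235.48 mm²) is removed, clipping the outline — boundary = 2.82 mm. So its perimeter = 2.82 mm. Layer 36 is larger (2.82 vs 0.55 mm).

layer 36 (z = 5.4 mm)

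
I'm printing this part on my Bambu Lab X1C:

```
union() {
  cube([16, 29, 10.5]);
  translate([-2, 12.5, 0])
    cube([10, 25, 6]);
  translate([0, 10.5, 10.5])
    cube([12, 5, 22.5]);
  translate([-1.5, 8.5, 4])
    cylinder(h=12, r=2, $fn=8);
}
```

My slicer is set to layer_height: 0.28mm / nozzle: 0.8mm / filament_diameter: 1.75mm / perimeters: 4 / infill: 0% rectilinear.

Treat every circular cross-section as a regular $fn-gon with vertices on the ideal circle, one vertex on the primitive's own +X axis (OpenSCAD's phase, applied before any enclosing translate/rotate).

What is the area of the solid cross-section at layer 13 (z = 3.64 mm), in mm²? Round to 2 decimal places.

At z = 3.64 mm: the cube is present — its section is the full 16×29 rectangle (area 464.00 mm²); the cube at (-2, 12.5) is present — its section is the full 10×25 rectangle (area 250.00 mm²); the cube at (0, 10.5) is absent (z outside [10.5, 33]); the cylinder at (-1.5, 8.5) is not intersected at this z (z outside [4, 16]); Taking the union: the regions partially overlap — summed areas 714.00 mm² minus the doubly-counted overlap 132.00 mm² gives 582.00 mm² — area = 582.00 mm². Overall, the cross-section is a single solid region. Net area = 582.00 mm².

582.00 mm²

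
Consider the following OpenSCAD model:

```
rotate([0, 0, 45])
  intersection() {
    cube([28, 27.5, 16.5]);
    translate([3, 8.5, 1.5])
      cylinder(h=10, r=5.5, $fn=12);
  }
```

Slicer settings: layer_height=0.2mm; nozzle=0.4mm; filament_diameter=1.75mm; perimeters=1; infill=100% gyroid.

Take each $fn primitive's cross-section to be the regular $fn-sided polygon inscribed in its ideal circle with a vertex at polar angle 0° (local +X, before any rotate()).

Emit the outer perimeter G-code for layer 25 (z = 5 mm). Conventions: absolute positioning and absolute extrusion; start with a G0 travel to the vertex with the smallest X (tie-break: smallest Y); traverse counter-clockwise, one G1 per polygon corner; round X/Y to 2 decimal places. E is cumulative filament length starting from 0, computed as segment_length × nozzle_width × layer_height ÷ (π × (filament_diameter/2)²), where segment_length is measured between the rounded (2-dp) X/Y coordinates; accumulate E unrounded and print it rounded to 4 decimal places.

At z = 5 mm: the cube (footprint 28×27.5) is included at this height; the r=5.5 cylinder at (3, 8.5) gives a regular 12-gon of circumradius 5.5 (constant along its height); Keeping only the common overlap: the r=5.5 cylinder at (3, 8.5) partially overlaps the 28×27.5 cube; clipping to the common part keeps 75.92 mm² — 1 connected region; (rotated 45° about Z; rotation is an isometry so areas/perimeters/island counts are preserved). The outline is a single polygon with 11 vertices. Extrusion per mm of travel: 0.4 × 0.2 / (π × 0.875²) = 0.033260. Accumulating E over each segment gives final E = 1.0810.

G0 X-9.20 Y9.20 Z5.00
G1 X-2.82 Y2.82 E0.3001
G1 X-2.47 Y2.82 E0.3117
G1 X0.00 Y4.24 E0.4065
G1 X1.42 Y6.71 E0.5013
G1 X1.42 Y9.56 E0.5961
G1 X0.00 Y12.02 E0.6905
G1 X-2.47 Y13.44 E0.7853
G1 X-5.31 Y13.44 E0.8797
G1 X-7.78 Y12.02 E0.9745
G1 X-9.20 Y9.56 E1.0690
G1 X-9.20 Y9.20 E1.0810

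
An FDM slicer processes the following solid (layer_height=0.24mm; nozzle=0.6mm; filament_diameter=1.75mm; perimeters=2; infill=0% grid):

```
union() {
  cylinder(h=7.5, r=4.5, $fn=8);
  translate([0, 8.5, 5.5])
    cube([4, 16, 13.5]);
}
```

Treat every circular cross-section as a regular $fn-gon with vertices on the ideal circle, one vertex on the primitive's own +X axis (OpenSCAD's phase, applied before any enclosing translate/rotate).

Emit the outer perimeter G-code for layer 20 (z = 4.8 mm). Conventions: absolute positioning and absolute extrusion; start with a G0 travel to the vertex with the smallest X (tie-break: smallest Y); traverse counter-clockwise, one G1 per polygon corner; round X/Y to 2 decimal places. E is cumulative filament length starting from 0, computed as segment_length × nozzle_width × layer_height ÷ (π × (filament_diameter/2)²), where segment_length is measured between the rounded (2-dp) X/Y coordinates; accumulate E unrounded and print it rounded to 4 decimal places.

G0 X-4.50 Y0.00 Z4.80
G1 X-3.18 Y-3.18 E0.2061
G1 X0.00 Y-4.50 E0.4123
G1 X3.18 Y-3.18 E0.6184
G1 X4.50 Y0.00 E0.8245
G1 X3.18 Y3.18 E1.0307
G1 X0.00 Y4.50 E1.2368
G1 X-3.18 Y3.18 E1.4429
G1 X-4.50 Y0.00 E1.6490

At z = 4.8 mm: the r=4.5 cylinder gives a regular 8-gon of circumradius 4.5 (constant along its height); the cube at (0, 8.5) is absent (z outside [5.5, 19]); Taking the union: only the r=4.5 cylinder is present, so the union is just that shape — 1 connected region. The outline is a single polygon with 8 vertices. Extrusion per mm of travel: 0.6 × 0.24 / (π × 0.875²) = 0.059868. Accumulating E over each segment gives final E = 1.6490.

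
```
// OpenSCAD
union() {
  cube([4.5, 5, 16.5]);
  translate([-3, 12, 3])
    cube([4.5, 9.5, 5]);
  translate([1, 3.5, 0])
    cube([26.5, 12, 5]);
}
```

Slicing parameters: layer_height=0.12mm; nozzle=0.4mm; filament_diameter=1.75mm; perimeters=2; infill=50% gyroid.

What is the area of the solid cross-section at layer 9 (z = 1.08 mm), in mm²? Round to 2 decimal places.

At z = 1.08 mm: the cube is present — its section is the full 4.5×5 rectangle (area 22.50 mm²); the cube at (-3, 12) does not reach this height (z outside [3, 8]); the cube at (1, 3.5) (footprint 26.5×12) is included at this height (area 318.00 mm²); Merging all regions: the regions partially overlap — summed areas 340.50 mm² minus the doubly-counted overlap 5.25 mm² gives 335.25 mm² — area = 335.25 mm². Overall, the cross-section is a single solid region. Net area = 335.25 mm².

335.25 mm²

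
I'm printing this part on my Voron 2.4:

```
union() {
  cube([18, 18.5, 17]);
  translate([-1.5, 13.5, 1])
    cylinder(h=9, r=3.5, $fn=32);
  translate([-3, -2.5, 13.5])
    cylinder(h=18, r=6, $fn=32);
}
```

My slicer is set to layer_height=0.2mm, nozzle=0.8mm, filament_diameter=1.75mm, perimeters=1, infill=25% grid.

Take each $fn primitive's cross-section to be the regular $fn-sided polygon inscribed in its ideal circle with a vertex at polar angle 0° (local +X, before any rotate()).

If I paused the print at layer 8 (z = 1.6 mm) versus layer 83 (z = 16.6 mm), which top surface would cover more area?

Layer 8 (z = 1.6): the cube is present — its section is the full 18×18.5 rectangle (area 333.00 mm²); the r=3.5 cylinder at (-1.5, 13.5) gives a regular 32-gon of circumradius 3.5 (constant along its height) (area = (32/2)·3.500²·sin(360°/32) = 38.24 mm²); the cylinder at (-3, -2.5) does not reach this height (z outside [13.5, 31.5]); Merging all regions: the regions partially overlap — summed areas 371.24 mm² minus the doubly-counted overlap 8.98 mm² gives 362.25 mm² — area = 362.25 mm². So its area = 362.25 mm². Layer 83 (z = 16.6): the cube is present — its section is the full 18×18.5 rectangle (area 333.00 mm²); the cylinder at (-1.5, 13.5) is absent (z outside [1, 10]); the cylinder at (-3, -2.5): section is a regular 32-gon, circumradius r=6 (area = (32/2)·6.000²·sin(360°/32) = 112.37 mm²); Combining (union): the regions partially overlap — summed areas 445.37 mm² minus the doubly-counted overlap 3.93 mm² gives 441.44 mm² — area = 441.44 mm². So its area = 441.44 mm². Layer 83 is larger (441.44 vs 362.25 mm²).

layer 83 (z = 16.6 mm)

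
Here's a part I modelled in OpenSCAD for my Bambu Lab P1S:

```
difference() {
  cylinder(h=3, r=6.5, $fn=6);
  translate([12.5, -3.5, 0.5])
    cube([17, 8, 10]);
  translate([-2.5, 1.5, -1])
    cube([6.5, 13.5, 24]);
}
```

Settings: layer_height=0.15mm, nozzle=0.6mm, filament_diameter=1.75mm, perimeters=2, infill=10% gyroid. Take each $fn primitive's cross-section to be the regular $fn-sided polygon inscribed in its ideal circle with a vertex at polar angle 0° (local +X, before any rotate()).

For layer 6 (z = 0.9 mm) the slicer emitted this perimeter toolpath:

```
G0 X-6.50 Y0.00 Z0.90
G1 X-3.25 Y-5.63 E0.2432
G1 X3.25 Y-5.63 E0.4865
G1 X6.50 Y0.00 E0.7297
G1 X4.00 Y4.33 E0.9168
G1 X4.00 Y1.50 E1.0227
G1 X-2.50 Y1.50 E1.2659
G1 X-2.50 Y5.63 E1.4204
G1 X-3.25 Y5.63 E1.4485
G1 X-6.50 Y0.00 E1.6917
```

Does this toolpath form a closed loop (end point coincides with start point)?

yes

Start point (G0): (-6.50, 0.00). End point (last G1): the path returns to the start — closed.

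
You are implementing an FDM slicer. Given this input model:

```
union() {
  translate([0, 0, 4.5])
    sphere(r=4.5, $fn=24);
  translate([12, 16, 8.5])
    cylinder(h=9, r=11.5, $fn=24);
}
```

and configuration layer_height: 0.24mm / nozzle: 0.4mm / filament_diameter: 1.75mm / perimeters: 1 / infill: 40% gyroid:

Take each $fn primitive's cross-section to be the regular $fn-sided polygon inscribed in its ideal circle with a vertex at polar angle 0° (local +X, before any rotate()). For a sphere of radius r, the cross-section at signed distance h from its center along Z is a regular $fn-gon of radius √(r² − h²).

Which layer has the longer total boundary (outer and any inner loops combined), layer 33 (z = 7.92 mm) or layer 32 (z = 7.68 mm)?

Layer 33 (z = 7.92): the r=4.5 sphere slices to a regular 24-gon of circumradius 2.925 (√(r²−h²) with h=3.42 from center) (perimeter = 2·24·2.925·sin(180°/24) = 18.32 mm); the cylinder at (12, 16) does not reach this height (z outside [8.5, 17.5]); Combining (union): only the r=4.5 sphere is present, so the union is just that shape — boundary = 18.32 mm. So its perimeter = 18.32 mm. Layer 32 (z = 7.68): the sphere: section is a regular 24-gon, circumradius = √(r²−h²) = √(4.5²−3.18²) = 3.184 (perimeter = 2·24·3.184·sin(180°/24) = 19.95 mm); the cylinder at (12, 16) does not reach this height (z outside [8.5, 17.5]); Combining (union): only the r=4.5 sphere is present, so the union is just that shape — boundary = 19.95 mm. So its perimeter = 19.95 mm. Layer 32 is larger (19.95 vs 18.32 mm).

layer 32 (z = 7.68 mm)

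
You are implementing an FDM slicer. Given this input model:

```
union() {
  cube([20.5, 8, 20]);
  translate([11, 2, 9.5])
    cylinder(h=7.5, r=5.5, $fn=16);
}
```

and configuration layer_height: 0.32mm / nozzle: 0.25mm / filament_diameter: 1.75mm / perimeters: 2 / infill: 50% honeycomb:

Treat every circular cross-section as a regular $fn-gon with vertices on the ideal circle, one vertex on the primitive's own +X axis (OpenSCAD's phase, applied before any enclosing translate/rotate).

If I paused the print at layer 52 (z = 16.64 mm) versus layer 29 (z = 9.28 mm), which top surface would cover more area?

Layer 52 (z = 16.64): the cube is present — its section is the full 20.5×8 rectangle (area 164.00 mm²); the cylinder at (11, 2): section is a regular 16-gon, circumradius r=5.5 (area = (16/2)·5.500²·sin(360°/16) = 92.61 mm²); Combining (union): the regions partially overlap — summed areas 256.61 mm² minus the doubly-counted overlap 67.51 mm² gives 189.10 mm² — area = 189.10 mm². So its area = 189.10 mm². Layer 29 (z = 9.28): the cube is present — its section is the full 20.5×8 rectangle (area 164.00 mm²); the cylinder at (11, 2) is absent (z outside [9.5, 17]); Combining (union): only the 20.5×8 cube is present, so the union is just that shape — area = 164.00 mm². So its area = 164.00 mm². Layer 52 is larger (189.10 vs 164.00 mm²).

layer 52 (z = 16.64 mm)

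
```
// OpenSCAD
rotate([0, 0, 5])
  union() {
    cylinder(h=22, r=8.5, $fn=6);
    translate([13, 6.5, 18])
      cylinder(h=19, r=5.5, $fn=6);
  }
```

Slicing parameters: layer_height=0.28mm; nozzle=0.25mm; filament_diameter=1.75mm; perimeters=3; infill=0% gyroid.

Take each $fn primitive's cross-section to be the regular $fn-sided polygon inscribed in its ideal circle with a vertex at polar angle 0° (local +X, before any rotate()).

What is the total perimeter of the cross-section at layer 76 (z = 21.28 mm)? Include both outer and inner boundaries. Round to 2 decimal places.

84.00 mm

At z = 21.28 mm: the r=8.5 cylinder gives a regular 6-gon of circumradius 8.5 (constant along its height) (perimeter = 2·6·8.500·sin(180°/6) = 51.00 mm); the r=5.5 cylinder at (13, 6.5) contributes a regular 6-gon of circumradius 5.5 (perimeter = 2·6·5.500·sin(180°/6) = 33.00 mm); Taking the union: the 2 present regions are separate (no shared area or edge), so areas and boundary lengths simply add and each stays a separate island — boundary = 84.00 mm; (rotated 5° about Z; rotation is an isometry so areas/perimeters/island counts are preserved). Overall, the cross-section has 2 separate islands. Total boundary length (outer) = 84.00 mm.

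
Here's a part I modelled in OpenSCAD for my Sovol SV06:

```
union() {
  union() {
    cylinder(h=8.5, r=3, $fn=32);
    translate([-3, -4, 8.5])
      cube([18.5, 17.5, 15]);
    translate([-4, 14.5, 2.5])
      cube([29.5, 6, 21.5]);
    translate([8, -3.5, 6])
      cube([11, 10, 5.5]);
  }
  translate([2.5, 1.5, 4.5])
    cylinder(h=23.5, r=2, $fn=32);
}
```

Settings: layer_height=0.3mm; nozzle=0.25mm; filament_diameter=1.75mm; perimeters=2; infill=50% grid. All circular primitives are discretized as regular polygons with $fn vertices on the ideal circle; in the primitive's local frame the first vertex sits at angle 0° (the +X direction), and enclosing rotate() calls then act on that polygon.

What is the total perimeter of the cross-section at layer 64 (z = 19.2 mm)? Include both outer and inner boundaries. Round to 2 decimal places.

143.00 mm

At z = 19.2 mm: the cylinder is not intersected at this z (z outside [0, 8.5]); the cube at (-3, -4) (footprint 18.5×17.5) is included at this height (perimeter 72.00 mm); the 29.5×6 cube at (-4, 14.5) contributes its full rectangle (perimeter 71.00 mm); the cube at (8, -3.5) is not intersected at this z (z outside [6, 11.5]); Combining (union): the 2 present regions are separate (no shared area or edge), so areas and boundary lengths simply add and each stays a separate island — boundary = 143.00 mm; the cylinder at (2.5, 1.5): section is a regular 32-gon, circumradius r=2 (perimeter = 2·32·2.000·sin(180°/32) = 12.55 mm); Taking the union: the r=2 cylinder at (2.5, 1.5) lies entirely inside that combined region, so the union is just that combined region — boundary = 143.00 mm. Overall, the cross-section has 2 separate islands. Total boundary length (outer) = 143.00 mm.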